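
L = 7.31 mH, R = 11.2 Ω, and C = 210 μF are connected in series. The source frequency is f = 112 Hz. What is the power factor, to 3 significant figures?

ω = 2πf = 703.7 rad/s
X_L = ωL = 5.14 Ω
X_C = 1/(ωC) = 6.77 Ω
Net reactance X = X_L − X_C = -1.62 Ω
Z = 11.2 − j1.62 Ω
|Z| = √(11.2² + 1.62²) = 11.3 Ω
∠Z = arctan(-1.62/11.2) = -8.24°
cos φ = cos(-8.24°) = 0.990

0.990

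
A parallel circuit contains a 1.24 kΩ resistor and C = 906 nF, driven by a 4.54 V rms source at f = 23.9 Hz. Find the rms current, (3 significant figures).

ω = 2πf = 150.2 rad/s
X_C = 1/(ωC) = 7350 Ω
Parallel: admittances add. Y = 1/R + jωC
Y = (0.000806 + j0.000136) S
|Y| = 0.000818 S → |Z| = 1/|Y| = 1220 Ω, ∠Z = −∠Y = -9.58°
I = V/|Z| = 4.54/1220 = 3.71 mA

3.71 mA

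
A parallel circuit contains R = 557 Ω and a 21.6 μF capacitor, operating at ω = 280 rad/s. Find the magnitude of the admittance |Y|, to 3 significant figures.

X_C = 1/(ωC) = 165 Ω
Parallel: admittances add. Y = 1/R + jωC
Y = (0.00180 + j0.00605) S
|Y| = 0.00631 S → |Z| = 1/|Y| = 159 Ω, ∠Z = −∠Y = -73.5°

6.31 mS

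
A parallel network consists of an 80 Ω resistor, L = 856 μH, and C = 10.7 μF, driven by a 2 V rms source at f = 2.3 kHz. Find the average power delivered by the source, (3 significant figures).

ω = 2πf = 14450 rad/s
X_L = ωL = 12.4 Ω
X_C = 1/(ωC) = 6.47 Ω
Parallel: admittances add. Y = 1/R + 1/(jωL) + jωC
Y = (0.0125 + j0.0738) S
|Y| = 0.0748 S → |Z| = 1/|Y| = 13.4 Ω, ∠Z = −∠Y = -80.4°
I = V/|Z| = 150 mA
P = VI cos φ = 2 × 0.150 × cos(-80.4°) = 50.0 mW

50.0 mW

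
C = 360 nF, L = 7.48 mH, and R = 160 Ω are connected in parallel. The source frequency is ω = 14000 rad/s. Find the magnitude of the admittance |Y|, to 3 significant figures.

7.71 mS

X_L = ωL = 105 Ω
X_C = 1/(ωC) = 198 Ω
Parallel: admittances add. Y = 1/R + 1/(jωL) + jωC
Y = (0.00625 − j0.00451) S
|Y| = 0.00771 S → |Z| = 1/|Y| = 130 Ω, ∠Z = −∠Y = 35.8°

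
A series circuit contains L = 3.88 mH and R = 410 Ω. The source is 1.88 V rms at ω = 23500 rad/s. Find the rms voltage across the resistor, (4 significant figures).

X_L = ωL = 91.18 Ω
Z = 410.0 + j91.18 Ω
|Z| = √(410.0² + 91.18²) = 420.0 Ω
I = V/|Z| = 4.476 mA
V_R = I·|Z_R| = 0.004476 × 410.0 = 1.835 V

1.835 V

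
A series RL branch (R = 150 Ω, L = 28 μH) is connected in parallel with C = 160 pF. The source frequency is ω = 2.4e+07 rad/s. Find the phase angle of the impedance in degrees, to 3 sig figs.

X_L = ωL = 672 Ω
X_C = 1/(ωC) = 260 Ω
Branch 1 (R+jX_L): Z₁ = 150 + j672 Ω, |Z₁| = 689 Ω
Branch 2 (−jX_C): Z₂ = −j260 Ω
Parallel: Z = Z₁Z₂/(Z₁+Z₂), |Z| = 409 Ω, ∠Z = -82.6°

-82.6°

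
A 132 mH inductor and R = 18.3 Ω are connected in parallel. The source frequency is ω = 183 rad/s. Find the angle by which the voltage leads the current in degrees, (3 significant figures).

X_L = ωL = 24.2 Ω
Parallel: admittances add. Y = 1/R + 1/(jωL)
Y = (0.0546 − j0.0414) S
|Y| = 0.0686 S → |Z| = 1/|Y| = 14.6 Ω, ∠Z = −∠Y = 37.1°

37.1°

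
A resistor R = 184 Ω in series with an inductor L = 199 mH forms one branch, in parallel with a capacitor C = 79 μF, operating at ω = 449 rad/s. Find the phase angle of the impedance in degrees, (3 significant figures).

X_L = ωL = 89.4 Ω
X_C = 1/(ωC) = 28.2 Ω
Branch 1 (R+jX_L): Z₁ = 184 + j89.4 Ω, |Z₁| = 205 Ω
Branch 2 (−jX_C): Z₂ = −j28.2 Ω
Parallel: Z = Z₁Z₂/(Z₁+Z₂), |Z| = 29.7 Ω, ∠Z = -82.5°

-82.5°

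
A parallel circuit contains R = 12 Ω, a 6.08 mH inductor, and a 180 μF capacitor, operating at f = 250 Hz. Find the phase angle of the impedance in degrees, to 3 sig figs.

ω = 2πf = 1571 rad/s
X_L = ωL = 9.55 Ω
X_C = 1/(ωC) = 3.54 Ω
Parallel: admittances add. Y = 1/R + 1/(jωL) + jωC
Y = (0.0833 + j0.178) S
|Y| = 0.197 S → |Z| = 1/|Y| = 5.09 Ω, ∠Z = −∠Y = -64.9°

-64.9°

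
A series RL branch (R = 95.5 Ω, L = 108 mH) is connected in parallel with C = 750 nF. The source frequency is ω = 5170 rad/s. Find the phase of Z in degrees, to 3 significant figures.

-82.1°

X_L = ωL = 558 Ω
X_C = 1/(ωC) = 258 Ω
Branch 1 (R+jX_L): Z₁ = 95.5 + j558 Ω, |Z₁| = 566 Ω
Branch 2 (−jX_C): Z₂ = −j258 Ω
Parallel: Z = Z₁Z₂/(Z₁+Z₂), |Z| = 463 Ω, ∠Z = -82.1°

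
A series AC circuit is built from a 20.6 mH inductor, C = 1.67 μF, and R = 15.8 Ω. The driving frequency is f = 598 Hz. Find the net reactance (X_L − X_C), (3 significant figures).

-82.0 Ω

ω = 2πf = 3757 rad/s
X_L = ωL = 77.4 Ω
X_C = 1/(ωC) = 159 Ω
X = 77.4 − 159 = -82.0 Ω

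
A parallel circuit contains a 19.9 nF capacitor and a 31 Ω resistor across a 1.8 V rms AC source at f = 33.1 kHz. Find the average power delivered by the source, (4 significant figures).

104.5 mW

ω = 2πf = 208000 rad/s
X_C = 1/(ωC) = 241.6 Ω
Parallel: admittances add. Y = 1/R + jωC
Y = (0.03226 + j0.004139) S
|Y| = 0.03252 S → |Z| = 1/|Y| = 30.75 Ω, ∠Z = −∠Y = -7.311°
I = V/|Z| = 58.54 mA
P = VI cos φ = 1.8 × 0.05854 × cos(-7.311°) = 104.5 mW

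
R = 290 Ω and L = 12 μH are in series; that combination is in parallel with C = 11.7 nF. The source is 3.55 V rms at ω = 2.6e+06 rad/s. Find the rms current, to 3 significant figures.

107 mA

X_L = ωL = 31.2 Ω
X_C = 1/(ωC) = 32.9 Ω
Branch 1 (R+jX_L): Z₁ = 290 + j31.2 Ω, |Z₁| = 292 Ω
Branch 2 (−jX_C): Z₂ = −j32.9 Ω
Parallel: Z = Z₁Z₂/(Z₁+Z₂), |Z| = 33.1 Ω, ∠Z = -83.5°
I = V/|Z| = 3.55/33.1 = 107 mA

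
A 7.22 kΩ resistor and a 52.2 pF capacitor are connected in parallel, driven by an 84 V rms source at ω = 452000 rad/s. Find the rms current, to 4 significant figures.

11.80 mA

X_C = 1/(ωC) = 42380 Ω
Parallel: admittances add. Y = 1/R + jωC
Y = (0.0001385 + j2.359e-05) S
|Y| = 0.0001405 S → |Z| = 1/|Y| = 7117 Ω, ∠Z = −∠Y = -9.668°
I = V/|Z| = 84/7117 = 11.80 mA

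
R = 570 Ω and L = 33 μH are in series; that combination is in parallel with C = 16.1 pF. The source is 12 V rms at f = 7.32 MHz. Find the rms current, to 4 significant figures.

3.256 mA

ω = 2πf = 4.599e+07 rad/s
X_L = ωL = 1518 Ω
X_C = 1/(ωC) = 1350 Ω
Branch 1 (R+jX_L): Z₁ = 570.0 + j1518 Ω, |Z₁| = 1621 Ω
Branch 2 (−jX_C): Z₂ = −j1350 Ω
Parallel: Z = Z₁Z₂/(Z₁+Z₂), |Z| = 3686 Ω, ∠Z = -36.94°
I = V/|Z| = 12/3686 = 3.256 mA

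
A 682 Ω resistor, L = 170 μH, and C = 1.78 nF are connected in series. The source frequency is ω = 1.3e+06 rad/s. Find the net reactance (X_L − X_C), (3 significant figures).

X_L = ωL = 221 Ω
X_C = 1/(ωC) = 432 Ω
X = 221 − 432 = -211 Ω

-211 Ω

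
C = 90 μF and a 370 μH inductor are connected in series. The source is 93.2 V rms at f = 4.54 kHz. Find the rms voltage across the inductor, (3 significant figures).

96.8 V

ω = 2πf = 28530 rad/s
X_L = ωL = 10.6 Ω
X_C = 1/(ωC) = 0.390 Ω
Net reactance X = X_L − X_C = 10.2 Ω
Z = j10.2 Ω
|Z| = √(0² + 10.2²) = 10.2 Ω
I = V/|Z| = 9.17 A
V_L = I·|Z_L| = 9.17 × 10.6 = 96.8 V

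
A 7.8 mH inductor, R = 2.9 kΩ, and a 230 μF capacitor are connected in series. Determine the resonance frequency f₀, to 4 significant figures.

118.8 Hz

ω₀ = 1/√(LC) = 1/√(0.0078 × 0.00023) = 746.6 rad/s
f₀ = ω₀/(2π) = 118.8 Hz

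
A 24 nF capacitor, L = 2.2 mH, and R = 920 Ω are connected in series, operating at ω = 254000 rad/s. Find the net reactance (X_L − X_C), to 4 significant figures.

394.8 Ω

X_L = ωL = 558.8 Ω
X_C = 1/(ωC) = 164.0 Ω
X = 558.8 − 164.0 = 394.8 Ω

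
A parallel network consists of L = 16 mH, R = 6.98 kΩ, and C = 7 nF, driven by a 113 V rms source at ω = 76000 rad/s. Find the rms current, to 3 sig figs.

X_L = ωL = 1220 Ω
X_C = 1/(ωC) = 1880 Ω
Parallel: admittances add. Y = 1/R + 1/(jωL) + jωC
Y = (0.000143 − j0.000290) S
|Y| = 0.000324 S → |Z| = 1/|Y| = 3090 Ω, ∠Z = −∠Y = 63.7°
I = V/|Z| = 113/3090 = 36.6 mA

36.6 mA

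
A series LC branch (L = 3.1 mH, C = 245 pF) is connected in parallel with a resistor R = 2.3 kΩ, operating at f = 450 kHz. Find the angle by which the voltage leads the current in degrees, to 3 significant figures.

17.4°

ω = 2πf = 2.827e+06 rad/s
X_L = ωL = 8770 Ω
X_C = 1/(ωC) = 1440 Ω
Branch 1: Z₁ = R = 2300 Ω
Branch 2 (series LC): Z₂ = j(X_L − X_C) = j7320 Ω
Parallel: Z = Z₁Z₂/(Z₁+Z₂), |Z| = 2190 Ω, ∠Z = 17.4°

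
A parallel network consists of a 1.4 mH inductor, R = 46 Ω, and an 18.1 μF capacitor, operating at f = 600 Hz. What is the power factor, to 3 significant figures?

0.176

ω = 2πf = 3770 rad/s
X_L = ωL = 5.28 Ω
X_C = 1/(ωC) = 14.7 Ω
Parallel: admittances add. Y = 1/R + 1/(jωL) + jωC
Y = (0.0217 − j0.121) S
|Y| = 0.123 S → |Z| = 1/|Y| = 8.12 Ω, ∠Z = −∠Y = 79.8°
cos φ = cos(79.8°) = 0.176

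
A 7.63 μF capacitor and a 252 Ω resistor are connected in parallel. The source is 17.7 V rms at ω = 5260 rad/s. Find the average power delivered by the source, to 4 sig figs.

1.243 W

X_C = 1/(ωC) = 24.92 Ω
Parallel: admittances add. Y = 1/R + jωC
Y = (0.003968 + j0.04013) S
|Y| = 0.04033 S → |Z| = 1/|Y| = 24.80 Ω, ∠Z = −∠Y = -84.35°
I = V/|Z| = 713.8 mA
P = VI cos φ = 17.7 × 0.7138 × cos(-84.35°) = 1.243 W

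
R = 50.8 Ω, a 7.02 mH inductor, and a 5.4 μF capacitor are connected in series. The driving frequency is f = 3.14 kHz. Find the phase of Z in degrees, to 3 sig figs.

68.5°

ω = 2πf = 19730 rad/s
X_L = ωL = 138 Ω
X_C = 1/(ωC) = 9.39 Ω
Net reactance X = X_L − X_C = 129 Ω
Z = 50.8 + j129 Ω
|Z| = √(50.8² + 129²) = 139 Ω
∠Z = arctan(129/50.8) = 68.5°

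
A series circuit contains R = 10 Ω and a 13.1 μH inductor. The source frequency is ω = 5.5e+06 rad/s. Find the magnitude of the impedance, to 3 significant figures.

X_L = ωL = 72.0 Ω
Z = 10.0 + j72.0 Ω
|Z| = √(10.0² + 72.0²) = 72.7 Ω

72.7 Ω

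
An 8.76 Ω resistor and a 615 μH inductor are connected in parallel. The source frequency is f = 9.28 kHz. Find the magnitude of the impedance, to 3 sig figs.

ω = 2πf = 58310 rad/s
X_L = ωL = 35.9 Ω
Parallel: admittances add. Y = 1/R + 1/(jωL)
Y = (0.114 − j0.0279) S
|Y| = 0.118 S → |Z| = 1/|Y| = 8.51 Ω, ∠Z = −∠Y = 13.7°

8.51 Ω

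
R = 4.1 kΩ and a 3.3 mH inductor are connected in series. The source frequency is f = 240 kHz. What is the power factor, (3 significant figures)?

0.636

ω = 2πf = 1.508e+06 rad/s
X_L = ωL = 4980 Ω
Z = 4100 + j4980 Ω
|Z| = √(4100² + 4980²) = 6450 Ω
∠Z = arctan(4980/4100) = 50.5°
cos φ = cos(50.5°) = 0.636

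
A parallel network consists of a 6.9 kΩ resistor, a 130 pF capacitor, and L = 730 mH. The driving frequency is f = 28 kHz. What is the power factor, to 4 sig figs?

0.9946

ω = 2πf = 175900 rad/s
X_L = ωL = 128400 Ω
X_C = 1/(ωC) = 43720 Ω
Parallel: admittances add. Y = 1/R + 1/(jωL) + jωC
Y = (0.0001449 + j1.508e-05) S
|Y| = 0.0001457 S → |Z| = 1/|Y| = 6863 Ω, ∠Z = −∠Y = -5.942°
cos φ = cos(-5.942°) = 0.9946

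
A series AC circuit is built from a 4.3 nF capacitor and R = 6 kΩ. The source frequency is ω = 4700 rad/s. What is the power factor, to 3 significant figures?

0.120

X_C = 1/(ωC) = 49500 Ω
Z = 6000 − j49500 Ω
|Z| = √(6000² + 49500²) = 49800 Ω
∠Z = arctan(-49500/6000) = -83.1°
cos φ = cos(-83.1°) = 0.120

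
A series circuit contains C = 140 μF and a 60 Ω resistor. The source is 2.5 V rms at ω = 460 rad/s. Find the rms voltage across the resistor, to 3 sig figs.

X_C = 1/(ωC) = 15.5 Ω
Z = 60.0 − j15.5 Ω
|Z| = √(60.0² + 15.5²) = 62.0 Ω
I = V/|Z| = 40.3 mA
V_R = I·|Z_R| = 0.0403 × 60.0 = 2.42 V

2.42 V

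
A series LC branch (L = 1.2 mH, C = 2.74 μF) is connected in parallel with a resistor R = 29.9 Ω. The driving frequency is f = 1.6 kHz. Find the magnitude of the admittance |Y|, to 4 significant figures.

ω = 2πf = 10050 rad/s
X_L = ωL = 12.06 Ω
X_C = 1/(ωC) = 36.30 Ω
Branch 1: Z₁ = R = 29.90 Ω
Branch 2 (series LC): Z₂ = j(X_L − X_C) = −j24.24 Ω
Parallel: Z = Z₁Z₂/(Z₁+Z₂), |Z| = 18.83 Ω, ∠Z = -50.97°
|Y| = 1/|Z| = 53.11 mS

53.11 mS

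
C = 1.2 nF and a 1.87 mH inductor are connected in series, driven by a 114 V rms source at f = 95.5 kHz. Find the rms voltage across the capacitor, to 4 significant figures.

ω = 2πf = 600000 rad/s
X_L = ωL = 1122 Ω
X_C = 1/(ωC) = 1389 Ω
Net reactance X = X_L − X_C = -266.7 Ω
Z = − j266.7 Ω
|Z| = √(0² + 266.7²) = 266.7 Ω
I = V/|Z| = 427.4 mA
V_C = I·|Z_C| = 0.4274 × 1389 = 593.6 V

593.6 V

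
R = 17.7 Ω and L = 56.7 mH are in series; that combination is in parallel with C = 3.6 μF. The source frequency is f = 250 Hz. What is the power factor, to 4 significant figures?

0.3850

ω = 2πf = 1571 rad/s
X_L = ωL = 89.06 Ω
X_C = 1/(ωC) = 176.8 Ω
Branch 1 (R+jX_L): Z₁ = 17.70 + j89.06 Ω, |Z₁| = 90.81 Ω
Branch 2 (−jX_C): Z₂ = −j176.8 Ω
Parallel: Z = Z₁Z₂/(Z₁+Z₂), |Z| = 179.3 Ω, ∠Z = 67.36°
cos φ = cos(67.36°) = 0.3850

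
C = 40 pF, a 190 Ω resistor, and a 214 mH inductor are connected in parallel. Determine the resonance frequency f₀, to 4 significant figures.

ω₀ = 1/√(LC) = 1/√(0.214 × 4e-11) = 341800 rad/s
f₀ = ω₀/(2π) = 54.40 kHz

54.40 kHz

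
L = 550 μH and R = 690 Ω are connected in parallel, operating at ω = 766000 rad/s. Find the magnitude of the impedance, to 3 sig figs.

X_L = ωL = 421 Ω
Parallel: admittances add. Y = 1/R + 1/(jωL)
Y = (0.00145 − j0.00237) S
|Y| = 0.00278 S → |Z| = 1/|Y| = 360 Ω, ∠Z = −∠Y = 58.6°

360 Ω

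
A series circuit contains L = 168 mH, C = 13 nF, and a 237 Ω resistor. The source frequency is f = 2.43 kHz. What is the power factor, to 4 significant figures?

0.09539

ω = 2πf = 15270 rad/s
X_L = ωL = 2565 Ω
X_C = 1/(ωC) = 5038 Ω
Net reactance X = X_L − X_C = -2473 Ω
Z = 237.0 − j2473 Ω
|Z| = √(237.0² + 2473²) = 2484 Ω
∠Z = arctan(-2473/237.0) = -84.53°
cos φ = cos(-84.53°) = 0.09539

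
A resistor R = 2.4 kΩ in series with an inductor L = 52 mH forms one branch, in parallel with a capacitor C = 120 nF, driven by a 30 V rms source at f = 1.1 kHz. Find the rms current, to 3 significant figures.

ω = 2πf = 6912 rad/s
X_L = ωL = 359 Ω
X_C = 1/(ωC) = 1210 Ω
Branch 1 (R+jX_L): Z₁ = 2400 + j359 Ω, |Z₁| = 2430 Ω
Branch 2 (−jX_C): Z₂ = −j1210 Ω
Parallel: Z = Z₁Z₂/(Z₁+Z₂), |Z| = 1150 Ω, ∠Z = -62.1°
I = V/|Z| = 30/1150 = 26.1 mA

26.1 mA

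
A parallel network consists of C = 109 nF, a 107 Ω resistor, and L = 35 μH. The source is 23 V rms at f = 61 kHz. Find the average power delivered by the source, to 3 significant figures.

4.94 W

ω = 2πf = 383300 rad/s
X_L = ωL = 13.4 Ω
X_C = 1/(ωC) = 23.9 Ω
Parallel: admittances add. Y = 1/R + 1/(jωL) + jωC
Y = (0.00935 − j0.0328) S
|Y| = 0.0341 S → |Z| = 1/|Y| = 29.3 Ω, ∠Z = −∠Y = 74.1°
I = V/|Z| = 784 mA
P = VI cos φ = 23 × 0.784 × cos(74.1°) = 4.94 W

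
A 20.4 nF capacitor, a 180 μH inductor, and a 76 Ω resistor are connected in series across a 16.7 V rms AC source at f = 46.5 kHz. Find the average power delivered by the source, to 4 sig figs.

ω = 2πf = 292200 rad/s
X_L = ωL = 52.59 Ω
X_C = 1/(ωC) = 167.8 Ω
Net reactance X = X_L − X_C = -115.2 Ω
Z = 76.00 − j115.2 Ω
|Z| = √(76.00² + 115.2²) = 138.0 Ω
∠Z = arctan(-115.2/76.00) = -56.58°
I = V/|Z| = 121.0 mA
P = VI cos φ = 16.7 × 0.1210 × cos(-56.58°) = 1.113 W

1.113 W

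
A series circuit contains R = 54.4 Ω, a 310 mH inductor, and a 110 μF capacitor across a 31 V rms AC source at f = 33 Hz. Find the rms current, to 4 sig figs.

533.5 mA

ω = 2πf = 207.3 rad/s
X_L = ωL = 64.28 Ω
X_C = 1/(ωC) = 43.84 Ω
Net reactance X = X_L − X_C = 20.43 Ω
Z = 54.40 + j20.43 Ω
|Z| = √(54.40² + 20.43²) = 58.11 Ω
I = V/|Z| = 31/58.11 = 533.5 mA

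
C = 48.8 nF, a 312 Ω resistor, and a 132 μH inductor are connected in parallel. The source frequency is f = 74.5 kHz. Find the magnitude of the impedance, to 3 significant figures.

ω = 2πf = 468100 rad/s
X_L = ωL = 61.8 Ω
X_C = 1/(ωC) = 43.8 Ω
Parallel: admittances add. Y = 1/R + 1/(jωL) + jωC
Y = (0.00321 + j0.00666) S
|Y| = 0.00739 S → |Z| = 1/|Y| = 135 Ω, ∠Z = −∠Y = -64.3°

135 Ω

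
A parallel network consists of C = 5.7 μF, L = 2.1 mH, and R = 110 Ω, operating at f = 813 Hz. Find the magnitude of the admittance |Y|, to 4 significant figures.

64.74 mS

ω = 2πf = 5108 rad/s
X_L = ωL = 10.73 Ω
X_C = 1/(ωC) = 34.34 Ω
Parallel: admittances add. Y = 1/R + 1/(jωL) + jωC
Y = (0.009091 − j0.06410) S
|Y| = 0.06474 S → |Z| = 1/|Y| = 15.45 Ω, ∠Z = −∠Y = 81.93°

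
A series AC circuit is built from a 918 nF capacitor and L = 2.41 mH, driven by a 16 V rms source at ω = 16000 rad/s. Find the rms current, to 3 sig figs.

542 mA

X_L = ωL = 38.6 Ω
X_C = 1/(ωC) = 68.1 Ω
Net reactance X = X_L − X_C = -29.5 Ω
Z = − j29.5 Ω
|Z| = √(0² + 29.5²) = 29.5 Ω
I = V/|Z| = 16/29.5 = 542 mA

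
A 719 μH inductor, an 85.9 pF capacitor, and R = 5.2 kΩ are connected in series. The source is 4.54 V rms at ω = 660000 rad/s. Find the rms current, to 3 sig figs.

X_L = ωL = 475 Ω
X_C = 1/(ωC) = 17600 Ω
Net reactance X = X_L − X_C = -17200 Ω
Z = 5200 − j17200 Ω
|Z| = √(5200² + 17200²) = 17900 Ω
I = V/|Z| = 4.54/17900 = 253 μA

253 μA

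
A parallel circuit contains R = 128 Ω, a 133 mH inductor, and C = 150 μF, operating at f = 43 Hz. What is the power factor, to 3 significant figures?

0.524

ω = 2πf = 270.2 rad/s
X_L = ωL = 35.9 Ω
X_C = 1/(ωC) = 24.7 Ω
Parallel: admittances add. Y = 1/R + 1/(jωL) + jωC
Y = (0.00781 + j0.0127) S
|Y| = 0.0149 S → |Z| = 1/|Y| = 67.1 Ω, ∠Z = −∠Y = -58.4°
cos φ = cos(-58.4°) = 0.524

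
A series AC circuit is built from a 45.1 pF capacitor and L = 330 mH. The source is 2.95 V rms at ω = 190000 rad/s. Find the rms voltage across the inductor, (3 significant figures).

X_L = ωL = 62700 Ω
X_C = 1/(ωC) = 117000 Ω
Net reactance X = X_L − X_C = -54000 Ω
Z = − j54000 Ω
|Z| = √(0² + 54000²) = 54000 Ω
I = V/|Z| = 54.6 μA
V_L = I·|Z_L| = 5.46e-05 × 62700 = 3.43 V

3.43 V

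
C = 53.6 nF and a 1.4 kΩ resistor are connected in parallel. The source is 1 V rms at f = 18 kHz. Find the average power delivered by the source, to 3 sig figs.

ω = 2πf = 113100 rad/s
X_C = 1/(ωC) = 165 Ω
Parallel: admittances add. Y = 1/R + jωC
Y = (0.000714 + j0.00606) S
|Y| = 0.00610 S → |Z| = 1/|Y| = 164 Ω, ∠Z = −∠Y = -83.3°
I = V/|Z| = 6.10 mA
P = VI cos φ = 1 × 0.00610 × cos(-83.3°) = 714 μW

714 μW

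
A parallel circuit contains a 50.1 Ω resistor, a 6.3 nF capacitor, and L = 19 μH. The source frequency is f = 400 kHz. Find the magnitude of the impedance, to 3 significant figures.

48.5 Ω

ω = 2πf = 2.513e+06 rad/s
X_L = ωL = 47.8 Ω
X_C = 1/(ωC) = 63.2 Ω
Parallel: admittances add. Y = 1/R + 1/(jωL) + jωC
Y = (0.0200 − j0.00511) S
|Y| = 0.0206 S → |Z| = 1/|Y| = 48.5 Ω, ∠Z = −∠Y = 14.4°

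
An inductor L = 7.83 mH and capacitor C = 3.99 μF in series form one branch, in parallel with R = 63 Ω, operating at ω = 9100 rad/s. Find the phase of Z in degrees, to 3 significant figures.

X_L = ωL = 71.3 Ω
X_C = 1/(ωC) = 27.5 Ω
Branch 1: Z₁ = R = 63.0 Ω
Branch 2 (series LC): Z₂ = j(X_L − X_C) = j43.7 Ω
Parallel: Z = Z₁Z₂/(Z₁+Z₂), |Z| = 35.9 Ω, ∠Z = 55.2°

55.2°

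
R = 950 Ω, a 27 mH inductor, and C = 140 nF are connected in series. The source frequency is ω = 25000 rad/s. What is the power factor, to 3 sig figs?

X_L = ωL = 675 Ω
X_C = 1/(ωC) = 286 Ω
Net reactance X = X_L − X_C = 389 Ω
Z = 950 + j389 Ω
|Z| = √(950² + 389²) = 1030 Ω
∠Z = arctan(389/950) = 22.3°
cos φ = cos(22.3°) = 0.925

0.925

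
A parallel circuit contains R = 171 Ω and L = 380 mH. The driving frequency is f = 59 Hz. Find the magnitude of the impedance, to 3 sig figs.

109 Ω

ω = 2πf = 370.7 rad/s
X_L = ωL = 141 Ω
Parallel: admittances add. Y = 1/R + 1/(jωL)
Y = (0.00585 − j0.00710) S
|Y| = 0.00920 S → |Z| = 1/|Y| = 109 Ω, ∠Z = −∠Y = 50.5°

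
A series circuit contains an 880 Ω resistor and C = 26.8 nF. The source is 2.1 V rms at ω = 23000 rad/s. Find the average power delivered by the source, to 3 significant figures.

X_C = 1/(ωC) = 1620 Ω
Z = 880 − j1620 Ω
|Z| = √(880² + 1620²) = 1850 Ω
∠Z = arctan(-1620/880) = -61.5°
I = V/|Z| = 1.14 mA
P = VI cos φ = 2.1 × 0.00114 × cos(-61.5°) = 1.14 mW

1.14 mW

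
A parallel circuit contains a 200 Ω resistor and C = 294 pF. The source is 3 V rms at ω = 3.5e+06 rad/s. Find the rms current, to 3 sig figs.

15.3 mA

X_C = 1/(ωC) = 972 Ω
Parallel: admittances add. Y = 1/R + jωC
Y = (0.00500 + j0.00103) S
|Y| = 0.00510 S → |Z| = 1/|Y| = 196 Ω, ∠Z = −∠Y = -11.6°
I = V/|Z| = 3/196 = 15.3 mA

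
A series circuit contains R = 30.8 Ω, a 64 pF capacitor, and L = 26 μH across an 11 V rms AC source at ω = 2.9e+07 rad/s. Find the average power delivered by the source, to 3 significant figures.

X_L = ωL = 754 Ω
X_C = 1/(ωC) = 539 Ω
Net reactance X = X_L − X_C = 215 Ω
Z = 30.8 + j215 Ω
|Z| = √(30.8² + 215²) = 217 Ω
∠Z = arctan(215/30.8) = 81.9°
I = V/|Z| = 50.6 mA
P = VI cos φ = 11 × 0.0506 × cos(81.9°) = 78.9 mW

78.9 mW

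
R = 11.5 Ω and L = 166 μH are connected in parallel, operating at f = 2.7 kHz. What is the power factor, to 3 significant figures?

0.238

ω = 2πf = 16960 rad/s
X_L = ωL = 2.82 Ω
Parallel: admittances add. Y = 1/R + 1/(jωL)
Y = (0.0870 − j0.355) S
|Y| = 0.366 S → |Z| = 1/|Y| = 2.74 Ω, ∠Z = −∠Y = 76.2°
cos φ = cos(76.2°) = 0.238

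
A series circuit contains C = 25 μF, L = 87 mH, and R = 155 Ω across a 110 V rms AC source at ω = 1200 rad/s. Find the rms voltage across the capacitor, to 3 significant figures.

X_L = ωL = 104 Ω
X_C = 1/(ωC) = 33.3 Ω
Net reactance X = X_L − X_C = 71.1 Ω
Z = 155 + j71.1 Ω
|Z| = √(155² + 71.1²) = 171 Ω
I = V/|Z| = 645 mA
V_C = I·|Z_C| = 0.645 × 33.3 = 21.5 V

21.5 V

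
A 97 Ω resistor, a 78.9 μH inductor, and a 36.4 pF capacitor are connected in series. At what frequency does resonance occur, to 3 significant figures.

2.97 MHz

ω₀ = 1/√(LC) = 1/√(7.89e-05 × 3.64e-11) = 1.866e+07 rad/s
f₀ = ω₀/(2π) = 2.97 MHz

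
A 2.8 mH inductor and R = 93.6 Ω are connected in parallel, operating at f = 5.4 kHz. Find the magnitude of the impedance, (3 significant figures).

66.7 Ω

ω = 2πf = 33930 rad/s
X_L = ωL = 95.0 Ω
Parallel: admittances add. Y = 1/R + 1/(jωL)
Y = (0.0107 − j0.0105) S
|Y| = 0.0150 S → |Z| = 1/|Y| = 66.7 Ω, ∠Z = −∠Y = 44.6°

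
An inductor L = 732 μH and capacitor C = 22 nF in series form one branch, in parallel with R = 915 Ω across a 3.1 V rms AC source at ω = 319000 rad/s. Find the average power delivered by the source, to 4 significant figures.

X_L = ωL = 233.5 Ω
X_C = 1/(ωC) = 142.5 Ω
Branch 1: Z₁ = R = 915.0 Ω
Branch 2 (series LC): Z₂ = j(X_L − X_C) = j91.02 Ω
Parallel: Z = Z₁Z₂/(Z₁+Z₂), |Z| = 90.57 Ω, ∠Z = 84.32°
I = V/|Z| = 34.23 mA
P = VI cos φ = 3.1 × 0.03423 × cos(84.32°) = 10.50 mW

10.50 mW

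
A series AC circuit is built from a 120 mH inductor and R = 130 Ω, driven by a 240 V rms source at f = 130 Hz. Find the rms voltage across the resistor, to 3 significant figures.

192 V

ω = 2πf = 816.8 rad/s
X_L = ωL = 98.0 Ω
Z = 130 + j98.0 Ω
|Z| = √(130² + 98.0²) = 163 Ω
I = V/|Z| = 1.47 A
V_R = I·|Z_R| = 1.47 × 130 = 192 V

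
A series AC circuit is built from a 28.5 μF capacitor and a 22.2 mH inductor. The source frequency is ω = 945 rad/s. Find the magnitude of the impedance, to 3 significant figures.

16.2 Ω

X_L = ωL = 21.0 Ω
X_C = 1/(ωC) = 37.1 Ω
Net reactance X = X_L − X_C = -16.2 Ω
Z = − j16.2 Ω
|Z| = √(0² + 16.2²) = 16.2 Ω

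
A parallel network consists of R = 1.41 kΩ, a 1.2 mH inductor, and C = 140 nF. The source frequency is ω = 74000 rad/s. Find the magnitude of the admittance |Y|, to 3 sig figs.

X_L = ωL = 88.8 Ω
X_C = 1/(ωC) = 96.5 Ω
Parallel: admittances add. Y = 1/R + 1/(jωL) + jωC
Y = (0.000709 − j0.000901) S
|Y| = 0.00115 S → |Z| = 1/|Y| = 872 Ω, ∠Z = −∠Y = 51.8°

1.15 mS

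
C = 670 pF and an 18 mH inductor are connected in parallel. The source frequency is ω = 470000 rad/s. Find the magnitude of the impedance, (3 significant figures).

5080 Ω

X_L = ωL = 8460 Ω
X_C = 1/(ωC) = 3180 Ω
Parallel: admittances add. Y = 1/(jωL) + jωC
Y = (0 + j0.000197) S
|Y| = 0.000197 S → |Z| = 1/|Y| = 5080 Ω, ∠Z = −∠Y = -90.0°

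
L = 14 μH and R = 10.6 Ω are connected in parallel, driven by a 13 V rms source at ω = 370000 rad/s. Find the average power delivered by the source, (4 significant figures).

X_L = ωL = 5.180 Ω
Parallel: admittances add. Y = 1/R + 1/(jωL)
Y = (0.09434 − j0.1931) S
|Y| = 0.2149 S → |Z| = 1/|Y| = 4.654 Ω, ∠Z = −∠Y = 63.96°
I = V/|Z| = 2.793 A
P = VI cos φ = 13 × 2.793 × cos(63.96°) = 15.94 W

15.94 W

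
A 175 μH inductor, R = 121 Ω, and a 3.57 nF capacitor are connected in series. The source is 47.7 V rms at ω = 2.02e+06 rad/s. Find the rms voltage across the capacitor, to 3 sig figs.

X_L = ωL = 354 Ω
X_C = 1/(ωC) = 139 Ω
Net reactance X = X_L − X_C = 215 Ω
Z = 121 + j215 Ω
|Z| = √(121² + 215²) = 247 Ω
I = V/|Z| = 193 mA
V_C = I·|Z_C| = 0.193 × 139 = 26.8 V

26.8 V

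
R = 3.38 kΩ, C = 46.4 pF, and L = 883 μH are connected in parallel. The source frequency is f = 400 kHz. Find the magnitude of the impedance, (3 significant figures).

2240 Ω

ω = 2πf = 2.513e+06 rad/s
X_L = ωL = 2220 Ω
X_C = 1/(ωC) = 8580 Ω
Parallel: admittances add. Y = 1/R + 1/(jωL) + jωC
Y = (0.000296 − j0.000334) S
|Y| = 0.000446 S → |Z| = 1/|Y| = 2240 Ω, ∠Z = −∠Y = 48.5°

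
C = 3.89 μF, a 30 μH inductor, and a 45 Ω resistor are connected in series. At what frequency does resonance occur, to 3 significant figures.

ω₀ = 1/√(LC) = 1/√(3e-05 × 3.89e-06) = 92570 rad/s
f₀ = ω₀/(2π) = 14.7 kHz

14.7 kHz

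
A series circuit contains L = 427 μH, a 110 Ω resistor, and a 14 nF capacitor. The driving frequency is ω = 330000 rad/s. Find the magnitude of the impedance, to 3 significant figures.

133 Ω

X_L = ωL = 141 Ω
X_C = 1/(ωC) = 216 Ω
Net reactance X = X_L − X_C = -75.5 Ω
Z = 110 − j75.5 Ω
|Z| = √(110² + 75.5²) = 133 Ω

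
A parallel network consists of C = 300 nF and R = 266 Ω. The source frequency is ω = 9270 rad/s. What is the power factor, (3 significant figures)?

X_C = 1/(ωC) = 360 Ω
Parallel: admittances add. Y = 1/R + jωC
Y = (0.00376 + j0.00278) S
|Y| = 0.00468 S → |Z| = 1/|Y| = 214 Ω, ∠Z = −∠Y = -36.5°
cos φ = cos(-36.5°) = 0.804

0.804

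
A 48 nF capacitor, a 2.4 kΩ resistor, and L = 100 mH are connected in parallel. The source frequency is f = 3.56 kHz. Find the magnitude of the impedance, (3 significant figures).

ω = 2πf = 22370 rad/s
X_L = ωL = 2240 Ω
X_C = 1/(ωC) = 931 Ω
Parallel: admittances add. Y = 1/R + 1/(jωL) + jωC
Y = (0.000417 + j0.000627) S
|Y| = 0.000752 S → |Z| = 1/|Y| = 1330 Ω, ∠Z = −∠Y = -56.4°

1330 Ω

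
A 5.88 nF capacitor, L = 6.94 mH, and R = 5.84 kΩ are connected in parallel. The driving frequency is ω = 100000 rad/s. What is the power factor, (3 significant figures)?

0.197

X_L = ωL = 694 Ω
X_C = 1/(ωC) = 1700 Ω
Parallel: admittances add. Y = 1/R + 1/(jωL) + jωC
Y = (0.000171 − j0.000853) S
|Y| = 0.000870 S → |Z| = 1/|Y| = 1150 Ω, ∠Z = −∠Y = 78.6°
cos φ = cos(78.6°) = 0.197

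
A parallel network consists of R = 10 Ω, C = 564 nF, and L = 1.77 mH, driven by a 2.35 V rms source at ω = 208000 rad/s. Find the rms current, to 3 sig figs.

357 mA

X_L = ωL = 368 Ω
X_C = 1/(ωC) = 8.52 Ω
Parallel: admittances add. Y = 1/R + 1/(jωL) + jωC
Y = (0.100 + j0.115) S
|Y| = 0.152 S → |Z| = 1/|Y| = 6.57 Ω, ∠Z = −∠Y = -48.9°
I = V/|Z| = 2.35/6.57 = 357 mA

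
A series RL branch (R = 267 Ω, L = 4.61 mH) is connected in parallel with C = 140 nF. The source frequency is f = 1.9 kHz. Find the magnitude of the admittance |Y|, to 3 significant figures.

3.71 mS

ω = 2πf = 11940 rad/s
X_L = ωL = 55.0 Ω
X_C = 1/(ωC) = 598 Ω
Branch 1 (R+jX_L): Z₁ = 267 + j55.0 Ω, |Z₁| = 273 Ω
Branch 2 (−jX_C): Z₂ = −j598 Ω
Parallel: Z = Z₁Z₂/(Z₁+Z₂), |Z| = 269 Ω, ∠Z = -14.5°
|Y| = 1/|Z| = 3.71 mS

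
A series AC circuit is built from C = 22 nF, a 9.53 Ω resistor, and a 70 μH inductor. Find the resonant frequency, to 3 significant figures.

128 kHz

ω₀ = 1/√(LC) = 1/√(7e-05 × 2.2e-08) = 805800 rad/s
f₀ = ω₀/(2π) = 128 kHz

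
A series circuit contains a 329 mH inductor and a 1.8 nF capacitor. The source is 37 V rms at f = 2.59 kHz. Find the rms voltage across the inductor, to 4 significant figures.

6.882 V

ω = 2πf = 16270 rad/s
X_L = ωL = 5354 Ω
X_C = 1/(ωC) = 34140 Ω
Net reactance X = X_L − X_C = -28780 Ω
Z = − j28780 Ω
|Z| = √(0² + 28780²) = 28780 Ω
I = V/|Z| = 1.285 mA
V_L = I·|Z_L| = 0.001285 × 5354 = 6.882 V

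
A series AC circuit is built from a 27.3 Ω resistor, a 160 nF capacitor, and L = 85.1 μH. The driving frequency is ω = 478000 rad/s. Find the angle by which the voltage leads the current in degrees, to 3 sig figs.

45.3°

X_L = ωL = 40.7 Ω
X_C = 1/(ωC) = 13.1 Ω
Net reactance X = X_L − X_C = 27.6 Ω
Z = 27.3 + j27.6 Ω
|Z| = √(27.3² + 27.6²) = 38.8 Ω
∠Z = arctan(27.6/27.3) = 45.3°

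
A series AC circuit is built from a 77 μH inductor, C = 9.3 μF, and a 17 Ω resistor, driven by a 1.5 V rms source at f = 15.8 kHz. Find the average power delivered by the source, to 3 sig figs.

115 mW

ω = 2πf = 99270 rad/s
X_L = ωL = 7.64 Ω
X_C = 1/(ωC) = 1.08 Ω
Net reactance X = X_L − X_C = 6.56 Ω
Z = 17.0 + j6.56 Ω
|Z| = √(17.0² + 6.56²) = 18.2 Ω
∠Z = arctan(6.56/17.0) = 21.1°
I = V/|Z| = 82.3 mA
P = VI cos φ = 1.5 × 0.0823 × cos(21.1°) = 115 mW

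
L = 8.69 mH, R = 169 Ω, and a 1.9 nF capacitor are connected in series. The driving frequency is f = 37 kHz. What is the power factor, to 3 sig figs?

0.570

ω = 2πf = 232500 rad/s
X_L = ωL = 2020 Ω
X_C = 1/(ωC) = 2260 Ω
Net reactance X = X_L − X_C = -244 Ω
Z = 169 − j244 Ω
|Z| = √(169² + 244²) = 297 Ω
∠Z = arctan(-244/169) = -55.3°
cos φ = cos(-55.3°) = 0.570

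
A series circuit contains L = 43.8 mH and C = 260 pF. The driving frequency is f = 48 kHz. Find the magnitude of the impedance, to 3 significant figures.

ω = 2πf = 301600 rad/s
X_L = ωL = 13200 Ω
X_C = 1/(ωC) = 12800 Ω
Net reactance X = X_L − X_C = 457 Ω
Z = j457 Ω
|Z| = √(0² + 457²) = 457 Ω

457 Ω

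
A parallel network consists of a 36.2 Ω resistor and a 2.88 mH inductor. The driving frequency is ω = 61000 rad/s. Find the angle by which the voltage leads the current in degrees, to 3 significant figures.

11.6°

X_L = ωL = 176 Ω
Parallel: admittances add. Y = 1/R + 1/(jωL)
Y = (0.0276 − j0.00569) S
|Y| = 0.0282 S → |Z| = 1/|Y| = 35.5 Ω, ∠Z = −∠Y = 11.6°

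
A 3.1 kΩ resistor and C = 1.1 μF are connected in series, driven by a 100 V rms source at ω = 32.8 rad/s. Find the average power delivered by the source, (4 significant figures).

39.86 mW

X_C = 1/(ωC) = 27720 Ω
Z = 3100 − j27720 Ω
|Z| = √(3100² + 27720²) = 27890 Ω
∠Z = arctan(-27720/3100) = -83.62°
I = V/|Z| = 3.586 mA
P = VI cos φ = 100 × 0.003586 × cos(-83.62°) = 39.86 mW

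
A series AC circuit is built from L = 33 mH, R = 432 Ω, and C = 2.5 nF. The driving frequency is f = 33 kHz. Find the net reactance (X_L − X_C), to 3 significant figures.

4910 Ω

ω = 2πf = 207300 rad/s
X_L = ωL = 6840 Ω
X_C = 1/(ωC) = 1930 Ω
X = 6840 − 1930 = 4910 Ω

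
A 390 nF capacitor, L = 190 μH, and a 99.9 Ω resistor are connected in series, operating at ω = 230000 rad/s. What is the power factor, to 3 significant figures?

X_L = ωL = 43.7 Ω
X_C = 1/(ωC) = 11.1 Ω
Net reactance X = X_L − X_C = 32.6 Ω
Z = 99.9 + j32.6 Ω
|Z| = √(99.9² + 32.6²) = 105 Ω
∠Z = arctan(32.6/99.9) = 18.0°
cos φ = cos(18.0°) = 0.951

0.951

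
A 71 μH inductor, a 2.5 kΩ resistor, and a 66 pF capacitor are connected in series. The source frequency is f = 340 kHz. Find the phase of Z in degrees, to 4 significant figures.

-70.19°

ω = 2πf = 2.136e+06 rad/s
X_L = ωL = 151.7 Ω
X_C = 1/(ωC) = 7092 Ω
Net reactance X = X_L − X_C = -6941 Ω
Z = 2500 − j6941 Ω
|Z| = √(2500² + 6941²) = 7377 Ω
∠Z = arctan(-6941/2500) = -70.19°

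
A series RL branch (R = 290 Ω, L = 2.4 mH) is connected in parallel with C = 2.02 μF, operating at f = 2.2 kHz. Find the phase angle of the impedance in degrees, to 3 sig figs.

-83.0°

ω = 2πf = 13820 rad/s
X_L = ωL = 33.2 Ω
X_C = 1/(ωC) = 35.8 Ω
Branch 1 (R+jX_L): Z₁ = 290 + j33.2 Ω, |Z₁| = 292 Ω
Branch 2 (−jX_C): Z₂ = −j35.8 Ω
Parallel: Z = Z₁Z₂/(Z₁+Z₂), |Z| = 36.0 Ω, ∠Z = -83.0°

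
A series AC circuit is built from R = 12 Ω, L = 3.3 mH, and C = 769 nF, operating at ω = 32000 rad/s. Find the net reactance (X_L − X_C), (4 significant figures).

64.96 Ω

X_L = ωL = 105.6 Ω
X_C = 1/(ωC) = 40.64 Ω
X = 105.6 − 40.64 = 64.96 Ω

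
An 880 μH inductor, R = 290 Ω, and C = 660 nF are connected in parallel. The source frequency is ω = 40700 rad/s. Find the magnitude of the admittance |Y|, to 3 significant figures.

3.61 mS

X_L = ωL = 35.8 Ω
X_C = 1/(ωC) = 37.2 Ω
Parallel: admittances add. Y = 1/R + 1/(jωL) + jωC
Y = (0.00345 − j0.00106) S
|Y| = 0.00361 S → |Z| = 1/|Y| = 277 Ω, ∠Z = −∠Y = 17.1°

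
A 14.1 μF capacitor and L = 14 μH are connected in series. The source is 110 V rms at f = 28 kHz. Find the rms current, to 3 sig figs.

53.4 A

ω = 2πf = 175900 rad/s
X_L = ωL = 2.46 Ω
X_C = 1/(ωC) = 0.403 Ω
Net reactance X = X_L − X_C = 2.06 Ω
Z = j2.06 Ω
|Z| = √(0² + 2.06²) = 2.06 Ω
I = V/|Z| = 110/2.06 = 53.4 A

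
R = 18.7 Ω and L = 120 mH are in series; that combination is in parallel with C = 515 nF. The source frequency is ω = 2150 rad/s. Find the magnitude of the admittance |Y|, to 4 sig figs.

2.763 mS

X_L = ωL = 258.0 Ω
X_C = 1/(ωC) = 903.1 Ω
Branch 1 (R+jX_L): Z₁ = 18.70 + j258.0 Ω, |Z₁| = 258.7 Ω
Branch 2 (−jX_C): Z₂ = −j903.1 Ω
Parallel: Z = Z₁Z₂/(Z₁+Z₂), |Z| = 362.0 Ω, ∠Z = 84.19°
|Y| = 1/|Z| = 2.763 mS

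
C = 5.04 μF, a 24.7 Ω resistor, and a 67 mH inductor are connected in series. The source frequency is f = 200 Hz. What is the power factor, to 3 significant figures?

0.318

ω = 2πf = 1257 rad/s
X_L = ωL = 84.2 Ω
X_C = 1/(ωC) = 158 Ω
Net reactance X = X_L − X_C = -73.7 Ω
Z = 24.7 − j73.7 Ω
|Z| = √(24.7² + 73.7²) = 77.7 Ω
∠Z = arctan(-73.7/24.7) = -71.5°
cos φ = cos(-71.5°) = 0.318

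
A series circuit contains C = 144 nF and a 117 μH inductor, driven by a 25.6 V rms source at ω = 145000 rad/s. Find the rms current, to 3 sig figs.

828 mA

X_L = ωL = 17.0 Ω
X_C = 1/(ωC) = 47.9 Ω
Net reactance X = X_L − X_C = -30.9 Ω
Z = − j30.9 Ω
|Z| = √(0² + 30.9²) = 30.9 Ω
I = V/|Z| = 25.6/30.9 = 828 mA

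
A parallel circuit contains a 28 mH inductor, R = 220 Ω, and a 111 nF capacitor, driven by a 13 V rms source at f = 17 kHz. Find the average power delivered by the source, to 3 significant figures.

768 mW

ω = 2πf = 106800 rad/s
X_L = ωL = 2990 Ω
X_C = 1/(ωC) = 84.3 Ω
Parallel: admittances add. Y = 1/R + 1/(jωL) + jωC
Y = (0.00455 + j0.0115) S
|Y| = 0.0124 S → |Z| = 1/|Y| = 80.7 Ω, ∠Z = −∠Y = -68.5°
I = V/|Z| = 161 mA
P = VI cos φ = 13 × 0.161 × cos(-68.5°) = 768 mW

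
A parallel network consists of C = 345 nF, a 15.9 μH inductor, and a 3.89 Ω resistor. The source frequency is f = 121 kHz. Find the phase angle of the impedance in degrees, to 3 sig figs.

-34.9°

ω = 2πf = 760300 rad/s
X_L = ωL = 12.1 Ω
X_C = 1/(ωC) = 3.81 Ω
Parallel: admittances add. Y = 1/R + 1/(jωL) + jωC
Y = (0.257 + j0.180) S
|Y| = 0.314 S → |Z| = 1/|Y| = 3.19 Ω, ∠Z = −∠Y = -34.9°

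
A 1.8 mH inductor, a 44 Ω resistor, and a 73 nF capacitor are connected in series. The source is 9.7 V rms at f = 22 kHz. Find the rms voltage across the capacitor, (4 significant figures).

ω = 2πf = 138200 rad/s
X_L = ωL = 248.8 Ω
X_C = 1/(ωC) = 99.10 Ω
Net reactance X = X_L − X_C = 149.7 Ω
Z = 44.00 + j149.7 Ω
|Z| = √(44.00² + 149.7²) = 156.0 Ω
I = V/|Z| = 62.16 mA
V_C = I·|Z_C| = 0.06216 × 99.10 = 6.160 V

6.160 V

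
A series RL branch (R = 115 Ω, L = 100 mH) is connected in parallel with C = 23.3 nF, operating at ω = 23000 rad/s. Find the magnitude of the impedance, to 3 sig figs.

X_L = ωL = 2300 Ω
X_C = 1/(ωC) = 1870 Ω
Branch 1 (R+jX_L): Z₁ = 115 + j2300 Ω, |Z₁| = 2300 Ω
Branch 2 (−jX_C): Z₂ = −j1870 Ω
Parallel: Z = Z₁Z₂/(Z₁+Z₂), |Z| = 9570 Ω, ∠Z = -78.0°

9570 Ω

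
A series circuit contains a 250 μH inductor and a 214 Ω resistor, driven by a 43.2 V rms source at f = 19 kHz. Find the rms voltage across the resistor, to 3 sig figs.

42.8 V

ω = 2πf = 119400 rad/s
X_L = ωL = 29.8 Ω
Z = 214 + j29.8 Ω
|Z| = √(214² + 29.8²) = 216 Ω
I = V/|Z| = 200 mA
V_R = I·|Z_R| = 0.200 × 214 = 42.8 V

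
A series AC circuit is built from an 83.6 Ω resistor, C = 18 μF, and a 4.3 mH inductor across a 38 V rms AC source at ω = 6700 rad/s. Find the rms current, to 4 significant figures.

441.4 mA

X_L = ωL = 28.81 Ω
X_C = 1/(ωC) = 8.292 Ω
Net reactance X = X_L − X_C = 20.52 Ω
Z = 83.60 + j20.52 Ω
|Z| = √(83.60² + 20.52²) = 86.08 Ω
I = V/|Z| = 38/86.08 = 441.4 mA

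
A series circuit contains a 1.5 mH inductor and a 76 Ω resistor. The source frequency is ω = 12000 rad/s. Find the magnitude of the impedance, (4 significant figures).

X_L = ωL = 18.00 Ω
Z = 76.00 + j18.00 Ω
|Z| = √(76.00² + 18.00²) = 78.10 Ω

78.10 Ω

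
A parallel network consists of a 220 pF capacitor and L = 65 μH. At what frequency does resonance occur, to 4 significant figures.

ω₀ = 1/√(LC) = 1/√(6.5e-05 × 2.2e-10) = 8.362e+06 rad/s
f₀ = ω₀/(2π) = 1.331 MHz

1.331 MHz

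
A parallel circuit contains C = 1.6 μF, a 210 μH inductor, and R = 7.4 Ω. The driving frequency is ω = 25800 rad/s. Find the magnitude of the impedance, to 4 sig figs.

X_L = ωL = 5.418 Ω
X_C = 1/(ωC) = 24.22 Ω
Parallel: admittances add. Y = 1/R + 1/(jωL) + jωC
Y = (0.1351 − j0.1433) S
|Y| = 0.1970 S → |Z| = 1/|Y| = 5.077 Ω, ∠Z = −∠Y = 46.68°

5.077 Ω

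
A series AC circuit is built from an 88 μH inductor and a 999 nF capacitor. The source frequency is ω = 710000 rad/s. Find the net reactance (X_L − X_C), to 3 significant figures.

X_L = ωL = 62.5 Ω
X_C = 1/(ωC) = 1.41 Ω
X = 62.5 − 1.41 = 61.1 Ω

61.1 Ω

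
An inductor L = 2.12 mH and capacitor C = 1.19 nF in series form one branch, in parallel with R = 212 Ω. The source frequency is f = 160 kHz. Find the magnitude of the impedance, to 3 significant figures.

209 Ω

ω = 2πf = 1.005e+06 rad/s
X_L = ωL = 2130 Ω
X_C = 1/(ωC) = 836 Ω
Branch 1: Z₁ = R = 212 Ω
Branch 2 (series LC): Z₂ = j(X_L − X_C) = j1300 Ω
Parallel: Z = Z₁Z₂/(Z₁+Z₂), |Z| = 209 Ω, ∠Z = 9.29°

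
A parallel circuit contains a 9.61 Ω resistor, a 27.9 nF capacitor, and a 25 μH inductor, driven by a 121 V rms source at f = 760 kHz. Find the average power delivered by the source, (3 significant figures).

ω = 2πf = 4.775e+06 rad/s
X_L = ωL = 119 Ω
X_C = 1/(ωC) = 7.51 Ω
Parallel: admittances add. Y = 1/R + 1/(jωL) + jωC
Y = (0.104 + j0.125) S
|Y| = 0.163 S → |Z| = 1/|Y| = 6.15 Ω, ∠Z = −∠Y = -50.2°
I = V/|Z| = 19.7 A
P = VI cos φ = 121 × 19.7 × cos(-50.2°) = 1.52 kW

1.52 kW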